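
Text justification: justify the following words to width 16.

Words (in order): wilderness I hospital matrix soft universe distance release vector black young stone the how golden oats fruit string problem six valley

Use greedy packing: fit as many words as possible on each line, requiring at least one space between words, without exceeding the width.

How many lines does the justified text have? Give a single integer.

Line 1: ['wilderness', 'I'] (min_width=12, slack=4)
Line 2: ['hospital', 'matrix'] (min_width=15, slack=1)
Line 3: ['soft', 'universe'] (min_width=13, slack=3)
Line 4: ['distance', 'release'] (min_width=16, slack=0)
Line 5: ['vector', 'black'] (min_width=12, slack=4)
Line 6: ['young', 'stone', 'the'] (min_width=15, slack=1)
Line 7: ['how', 'golden', 'oats'] (min_width=15, slack=1)
Line 8: ['fruit', 'string'] (min_width=12, slack=4)
Line 9: ['problem', 'six'] (min_width=11, slack=5)
Line 10: ['valley'] (min_width=6, slack=10)
Total lines: 10

Answer: 10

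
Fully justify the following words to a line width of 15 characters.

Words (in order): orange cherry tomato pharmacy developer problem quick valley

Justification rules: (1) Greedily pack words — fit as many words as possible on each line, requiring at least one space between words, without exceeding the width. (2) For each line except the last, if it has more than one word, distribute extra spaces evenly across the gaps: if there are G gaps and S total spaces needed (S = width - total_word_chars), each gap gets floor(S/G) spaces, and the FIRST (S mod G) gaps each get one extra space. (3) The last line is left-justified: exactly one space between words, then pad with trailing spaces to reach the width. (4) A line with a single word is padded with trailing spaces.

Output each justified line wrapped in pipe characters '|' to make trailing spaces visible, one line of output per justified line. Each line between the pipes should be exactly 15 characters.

Line 1: ['orange', 'cherry'] (min_width=13, slack=2)
Line 2: ['tomato', 'pharmacy'] (min_width=15, slack=0)
Line 3: ['developer'] (min_width=9, slack=6)
Line 4: ['problem', 'quick'] (min_width=13, slack=2)
Line 5: ['valley'] (min_width=6, slack=9)

Answer: |orange   cherry|
|tomato pharmacy|
|developer      |
|problem   quick|
|valley         |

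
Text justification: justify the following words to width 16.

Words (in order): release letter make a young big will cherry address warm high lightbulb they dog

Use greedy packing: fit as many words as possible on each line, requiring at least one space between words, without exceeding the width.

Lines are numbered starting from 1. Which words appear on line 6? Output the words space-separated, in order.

Answer: they dog

Derivation:
Line 1: ['release', 'letter'] (min_width=14, slack=2)
Line 2: ['make', 'a', 'young', 'big'] (min_width=16, slack=0)
Line 3: ['will', 'cherry'] (min_width=11, slack=5)
Line 4: ['address', 'warm'] (min_width=12, slack=4)
Line 5: ['high', 'lightbulb'] (min_width=14, slack=2)
Line 6: ['they', 'dog'] (min_width=8, slack=8)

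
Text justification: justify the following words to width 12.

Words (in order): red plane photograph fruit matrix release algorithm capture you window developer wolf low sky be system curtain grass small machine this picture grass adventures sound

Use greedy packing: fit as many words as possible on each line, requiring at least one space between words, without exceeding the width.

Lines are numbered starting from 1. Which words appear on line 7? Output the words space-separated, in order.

Line 1: ['red', 'plane'] (min_width=9, slack=3)
Line 2: ['photograph'] (min_width=10, slack=2)
Line 3: ['fruit', 'matrix'] (min_width=12, slack=0)
Line 4: ['release'] (min_width=7, slack=5)
Line 5: ['algorithm'] (min_width=9, slack=3)
Line 6: ['capture', 'you'] (min_width=11, slack=1)
Line 7: ['window'] (min_width=6, slack=6)
Line 8: ['developer'] (min_width=9, slack=3)
Line 9: ['wolf', 'low', 'sky'] (min_width=12, slack=0)
Line 10: ['be', 'system'] (min_width=9, slack=3)
Line 11: ['curtain'] (min_width=7, slack=5)
Line 12: ['grass', 'small'] (min_width=11, slack=1)
Line 13: ['machine', 'this'] (min_width=12, slack=0)
Line 14: ['picture'] (min_width=7, slack=5)
Line 15: ['grass'] (min_width=5, slack=7)
Line 16: ['adventures'] (min_width=10, slack=2)
Line 17: ['sound'] (min_width=5, slack=7)

Answer: window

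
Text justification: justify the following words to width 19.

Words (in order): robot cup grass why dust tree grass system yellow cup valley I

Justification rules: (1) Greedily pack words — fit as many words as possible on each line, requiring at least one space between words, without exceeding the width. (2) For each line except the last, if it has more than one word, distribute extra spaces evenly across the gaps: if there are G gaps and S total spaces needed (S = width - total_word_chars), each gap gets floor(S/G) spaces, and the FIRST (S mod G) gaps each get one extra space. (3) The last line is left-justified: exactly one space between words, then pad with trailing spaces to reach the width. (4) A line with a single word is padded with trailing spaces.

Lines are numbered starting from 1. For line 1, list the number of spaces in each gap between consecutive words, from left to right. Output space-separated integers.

Answer: 1 1 1

Derivation:
Line 1: ['robot', 'cup', 'grass', 'why'] (min_width=19, slack=0)
Line 2: ['dust', 'tree', 'grass'] (min_width=15, slack=4)
Line 3: ['system', 'yellow', 'cup'] (min_width=17, slack=2)
Line 4: ['valley', 'I'] (min_width=8, slack=11)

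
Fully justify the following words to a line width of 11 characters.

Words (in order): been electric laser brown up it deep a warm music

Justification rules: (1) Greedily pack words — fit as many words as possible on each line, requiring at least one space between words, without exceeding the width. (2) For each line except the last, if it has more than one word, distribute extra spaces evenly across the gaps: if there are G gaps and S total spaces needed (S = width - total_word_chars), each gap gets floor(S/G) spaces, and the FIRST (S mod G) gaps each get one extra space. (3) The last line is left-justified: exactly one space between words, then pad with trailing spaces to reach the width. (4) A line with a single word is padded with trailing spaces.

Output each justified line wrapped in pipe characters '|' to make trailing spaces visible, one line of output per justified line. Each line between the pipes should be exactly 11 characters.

Answer: |been       |
|electric   |
|laser brown|
|up  it deep|
|a      warm|
|music      |

Derivation:
Line 1: ['been'] (min_width=4, slack=7)
Line 2: ['electric'] (min_width=8, slack=3)
Line 3: ['laser', 'brown'] (min_width=11, slack=0)
Line 4: ['up', 'it', 'deep'] (min_width=10, slack=1)
Line 5: ['a', 'warm'] (min_width=6, slack=5)
Line 6: ['music'] (min_width=5, slack=6)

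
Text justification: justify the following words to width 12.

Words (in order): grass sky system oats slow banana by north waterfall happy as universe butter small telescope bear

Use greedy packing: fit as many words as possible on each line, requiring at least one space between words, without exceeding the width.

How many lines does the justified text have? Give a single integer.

Line 1: ['grass', 'sky'] (min_width=9, slack=3)
Line 2: ['system', 'oats'] (min_width=11, slack=1)
Line 3: ['slow', 'banana'] (min_width=11, slack=1)
Line 4: ['by', 'north'] (min_width=8, slack=4)
Line 5: ['waterfall'] (min_width=9, slack=3)
Line 6: ['happy', 'as'] (min_width=8, slack=4)
Line 7: ['universe'] (min_width=8, slack=4)
Line 8: ['butter', 'small'] (min_width=12, slack=0)
Line 9: ['telescope'] (min_width=9, slack=3)
Line 10: ['bear'] (min_width=4, slack=8)
Total lines: 10

Answer: 10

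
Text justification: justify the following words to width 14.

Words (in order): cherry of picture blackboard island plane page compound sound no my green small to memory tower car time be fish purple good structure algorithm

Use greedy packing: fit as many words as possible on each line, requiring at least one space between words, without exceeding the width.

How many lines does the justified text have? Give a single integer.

Line 1: ['cherry', 'of'] (min_width=9, slack=5)
Line 2: ['picture'] (min_width=7, slack=7)
Line 3: ['blackboard'] (min_width=10, slack=4)
Line 4: ['island', 'plane'] (min_width=12, slack=2)
Line 5: ['page', 'compound'] (min_width=13, slack=1)
Line 6: ['sound', 'no', 'my'] (min_width=11, slack=3)
Line 7: ['green', 'small', 'to'] (min_width=14, slack=0)
Line 8: ['memory', 'tower'] (min_width=12, slack=2)
Line 9: ['car', 'time', 'be'] (min_width=11, slack=3)
Line 10: ['fish', 'purple'] (min_width=11, slack=3)
Line 11: ['good', 'structure'] (min_width=14, slack=0)
Line 12: ['algorithm'] (min_width=9, slack=5)
Total lines: 12

Answer: 12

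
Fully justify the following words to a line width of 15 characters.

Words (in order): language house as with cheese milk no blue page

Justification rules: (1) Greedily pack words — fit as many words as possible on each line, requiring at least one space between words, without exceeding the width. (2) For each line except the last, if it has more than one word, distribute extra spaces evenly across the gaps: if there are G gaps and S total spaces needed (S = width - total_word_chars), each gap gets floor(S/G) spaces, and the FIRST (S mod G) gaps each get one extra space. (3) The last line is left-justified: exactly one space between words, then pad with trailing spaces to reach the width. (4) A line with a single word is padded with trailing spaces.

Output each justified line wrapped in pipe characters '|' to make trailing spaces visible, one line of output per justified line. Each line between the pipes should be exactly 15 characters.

Line 1: ['language', 'house'] (min_width=14, slack=1)
Line 2: ['as', 'with', 'cheese'] (min_width=14, slack=1)
Line 3: ['milk', 'no', 'blue'] (min_width=12, slack=3)
Line 4: ['page'] (min_width=4, slack=11)

Answer: |language  house|
|as  with cheese|
|milk   no  blue|
|page           |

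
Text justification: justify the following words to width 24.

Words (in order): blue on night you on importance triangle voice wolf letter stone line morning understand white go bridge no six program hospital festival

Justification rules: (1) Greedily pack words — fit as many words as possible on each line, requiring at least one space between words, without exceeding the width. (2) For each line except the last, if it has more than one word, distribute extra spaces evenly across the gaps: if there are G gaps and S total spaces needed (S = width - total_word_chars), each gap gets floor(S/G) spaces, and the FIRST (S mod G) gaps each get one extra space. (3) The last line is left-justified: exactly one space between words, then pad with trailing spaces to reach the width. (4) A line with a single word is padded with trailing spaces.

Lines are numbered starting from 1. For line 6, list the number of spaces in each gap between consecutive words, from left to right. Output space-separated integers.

Answer: 9

Derivation:
Line 1: ['blue', 'on', 'night', 'you', 'on'] (min_width=20, slack=4)
Line 2: ['importance', 'triangle'] (min_width=19, slack=5)
Line 3: ['voice', 'wolf', 'letter', 'stone'] (min_width=23, slack=1)
Line 4: ['line', 'morning', 'understand'] (min_width=23, slack=1)
Line 5: ['white', 'go', 'bridge', 'no', 'six'] (min_width=22, slack=2)
Line 6: ['program', 'hospital'] (min_width=16, slack=8)
Line 7: ['festival'] (min_width=8, slack=16)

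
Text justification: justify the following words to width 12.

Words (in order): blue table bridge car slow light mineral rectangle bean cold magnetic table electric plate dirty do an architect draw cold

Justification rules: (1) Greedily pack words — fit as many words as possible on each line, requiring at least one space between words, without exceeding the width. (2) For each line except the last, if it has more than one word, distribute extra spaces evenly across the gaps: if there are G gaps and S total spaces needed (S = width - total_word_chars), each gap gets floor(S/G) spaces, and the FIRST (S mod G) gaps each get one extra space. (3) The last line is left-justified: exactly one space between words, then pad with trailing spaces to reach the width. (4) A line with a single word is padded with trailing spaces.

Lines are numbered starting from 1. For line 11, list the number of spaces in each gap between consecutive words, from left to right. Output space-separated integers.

Answer: 8

Derivation:
Line 1: ['blue', 'table'] (min_width=10, slack=2)
Line 2: ['bridge', 'car'] (min_width=10, slack=2)
Line 3: ['slow', 'light'] (min_width=10, slack=2)
Line 4: ['mineral'] (min_width=7, slack=5)
Line 5: ['rectangle'] (min_width=9, slack=3)
Line 6: ['bean', 'cold'] (min_width=9, slack=3)
Line 7: ['magnetic'] (min_width=8, slack=4)
Line 8: ['table'] (min_width=5, slack=7)
Line 9: ['electric'] (min_width=8, slack=4)
Line 10: ['plate', 'dirty'] (min_width=11, slack=1)
Line 11: ['do', 'an'] (min_width=5, slack=7)
Line 12: ['architect'] (min_width=9, slack=3)
Line 13: ['draw', 'cold'] (min_width=9, slack=3)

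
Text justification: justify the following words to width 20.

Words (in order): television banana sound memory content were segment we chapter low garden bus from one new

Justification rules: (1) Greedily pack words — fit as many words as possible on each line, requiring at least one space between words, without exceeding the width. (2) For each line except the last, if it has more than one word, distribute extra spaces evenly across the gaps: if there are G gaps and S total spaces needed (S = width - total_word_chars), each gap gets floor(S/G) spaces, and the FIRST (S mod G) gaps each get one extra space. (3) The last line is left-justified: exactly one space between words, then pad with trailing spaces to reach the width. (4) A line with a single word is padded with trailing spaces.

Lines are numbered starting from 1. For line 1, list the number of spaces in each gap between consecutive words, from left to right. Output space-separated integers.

Answer: 4

Derivation:
Line 1: ['television', 'banana'] (min_width=17, slack=3)
Line 2: ['sound', 'memory', 'content'] (min_width=20, slack=0)
Line 3: ['were', 'segment', 'we'] (min_width=15, slack=5)
Line 4: ['chapter', 'low', 'garden'] (min_width=18, slack=2)
Line 5: ['bus', 'from', 'one', 'new'] (min_width=16, slack=4)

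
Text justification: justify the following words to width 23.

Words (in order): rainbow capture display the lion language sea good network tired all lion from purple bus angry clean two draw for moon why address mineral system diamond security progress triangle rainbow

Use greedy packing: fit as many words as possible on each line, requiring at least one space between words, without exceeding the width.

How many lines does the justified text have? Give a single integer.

Line 1: ['rainbow', 'capture', 'display'] (min_width=23, slack=0)
Line 2: ['the', 'lion', 'language', 'sea'] (min_width=21, slack=2)
Line 3: ['good', 'network', 'tired', 'all'] (min_width=22, slack=1)
Line 4: ['lion', 'from', 'purple', 'bus'] (min_width=20, slack=3)
Line 5: ['angry', 'clean', 'two', 'draw'] (min_width=20, slack=3)
Line 6: ['for', 'moon', 'why', 'address'] (min_width=20, slack=3)
Line 7: ['mineral', 'system', 'diamond'] (min_width=22, slack=1)
Line 8: ['security', 'progress'] (min_width=17, slack=6)
Line 9: ['triangle', 'rainbow'] (min_width=16, slack=7)
Total lines: 9

Answer: 9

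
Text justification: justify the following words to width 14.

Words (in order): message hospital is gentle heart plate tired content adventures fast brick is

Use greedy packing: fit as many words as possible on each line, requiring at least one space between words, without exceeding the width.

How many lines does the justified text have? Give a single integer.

Line 1: ['message'] (min_width=7, slack=7)
Line 2: ['hospital', 'is'] (min_width=11, slack=3)
Line 3: ['gentle', 'heart'] (min_width=12, slack=2)
Line 4: ['plate', 'tired'] (min_width=11, slack=3)
Line 5: ['content'] (min_width=7, slack=7)
Line 6: ['adventures'] (min_width=10, slack=4)
Line 7: ['fast', 'brick', 'is'] (min_width=13, slack=1)
Total lines: 7

Answer: 7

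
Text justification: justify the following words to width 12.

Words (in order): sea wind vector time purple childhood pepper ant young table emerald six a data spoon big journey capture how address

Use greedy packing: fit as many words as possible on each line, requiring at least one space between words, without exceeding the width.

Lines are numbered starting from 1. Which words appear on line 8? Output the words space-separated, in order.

Line 1: ['sea', 'wind'] (min_width=8, slack=4)
Line 2: ['vector', 'time'] (min_width=11, slack=1)
Line 3: ['purple'] (min_width=6, slack=6)
Line 4: ['childhood'] (min_width=9, slack=3)
Line 5: ['pepper', 'ant'] (min_width=10, slack=2)
Line 6: ['young', 'table'] (min_width=11, slack=1)
Line 7: ['emerald', 'six'] (min_width=11, slack=1)
Line 8: ['a', 'data', 'spoon'] (min_width=12, slack=0)
Line 9: ['big', 'journey'] (min_width=11, slack=1)
Line 10: ['capture', 'how'] (min_width=11, slack=1)
Line 11: ['address'] (min_width=7, slack=5)

Answer: a data spoon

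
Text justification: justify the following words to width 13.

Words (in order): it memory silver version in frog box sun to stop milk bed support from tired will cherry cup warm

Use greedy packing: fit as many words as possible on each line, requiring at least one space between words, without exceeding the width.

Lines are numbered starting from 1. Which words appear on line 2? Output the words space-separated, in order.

Line 1: ['it', 'memory'] (min_width=9, slack=4)
Line 2: ['silver'] (min_width=6, slack=7)
Line 3: ['version', 'in'] (min_width=10, slack=3)
Line 4: ['frog', 'box', 'sun'] (min_width=12, slack=1)
Line 5: ['to', 'stop', 'milk'] (min_width=12, slack=1)
Line 6: ['bed', 'support'] (min_width=11, slack=2)
Line 7: ['from', 'tired'] (min_width=10, slack=3)
Line 8: ['will', 'cherry'] (min_width=11, slack=2)
Line 9: ['cup', 'warm'] (min_width=8, slack=5)

Answer: silver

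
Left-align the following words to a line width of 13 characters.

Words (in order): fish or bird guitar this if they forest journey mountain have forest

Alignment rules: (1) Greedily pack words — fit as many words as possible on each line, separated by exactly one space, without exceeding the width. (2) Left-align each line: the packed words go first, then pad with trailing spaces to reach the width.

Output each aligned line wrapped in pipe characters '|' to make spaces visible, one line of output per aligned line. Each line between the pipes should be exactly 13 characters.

Answer: |fish or bird |
|guitar this  |
|if they      |
|forest       |
|journey      |
|mountain have|
|forest       |

Derivation:
Line 1: ['fish', 'or', 'bird'] (min_width=12, slack=1)
Line 2: ['guitar', 'this'] (min_width=11, slack=2)
Line 3: ['if', 'they'] (min_width=7, slack=6)
Line 4: ['forest'] (min_width=6, slack=7)
Line 5: ['journey'] (min_width=7, slack=6)
Line 6: ['mountain', 'have'] (min_width=13, slack=0)
Line 7: ['forest'] (min_width=6, slack=7)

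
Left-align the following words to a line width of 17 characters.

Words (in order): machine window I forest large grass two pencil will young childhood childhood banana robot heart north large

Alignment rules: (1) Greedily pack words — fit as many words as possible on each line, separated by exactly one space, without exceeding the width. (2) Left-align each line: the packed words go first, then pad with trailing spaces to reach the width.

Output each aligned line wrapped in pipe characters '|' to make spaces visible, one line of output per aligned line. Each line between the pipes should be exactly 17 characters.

Line 1: ['machine', 'window', 'I'] (min_width=16, slack=1)
Line 2: ['forest', 'large'] (min_width=12, slack=5)
Line 3: ['grass', 'two', 'pencil'] (min_width=16, slack=1)
Line 4: ['will', 'young'] (min_width=10, slack=7)
Line 5: ['childhood'] (min_width=9, slack=8)
Line 6: ['childhood', 'banana'] (min_width=16, slack=1)
Line 7: ['robot', 'heart', 'north'] (min_width=17, slack=0)
Line 8: ['large'] (min_width=5, slack=12)

Answer: |machine window I |
|forest large     |
|grass two pencil |
|will young       |
|childhood        |
|childhood banana |
|robot heart north|
|large            |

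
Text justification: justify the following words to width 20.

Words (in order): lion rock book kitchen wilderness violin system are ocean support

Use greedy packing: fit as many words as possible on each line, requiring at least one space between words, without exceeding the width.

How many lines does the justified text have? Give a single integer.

Line 1: ['lion', 'rock', 'book'] (min_width=14, slack=6)
Line 2: ['kitchen', 'wilderness'] (min_width=18, slack=2)
Line 3: ['violin', 'system', 'are'] (min_width=17, slack=3)
Line 4: ['ocean', 'support'] (min_width=13, slack=7)
Total lines: 4

Answer: 4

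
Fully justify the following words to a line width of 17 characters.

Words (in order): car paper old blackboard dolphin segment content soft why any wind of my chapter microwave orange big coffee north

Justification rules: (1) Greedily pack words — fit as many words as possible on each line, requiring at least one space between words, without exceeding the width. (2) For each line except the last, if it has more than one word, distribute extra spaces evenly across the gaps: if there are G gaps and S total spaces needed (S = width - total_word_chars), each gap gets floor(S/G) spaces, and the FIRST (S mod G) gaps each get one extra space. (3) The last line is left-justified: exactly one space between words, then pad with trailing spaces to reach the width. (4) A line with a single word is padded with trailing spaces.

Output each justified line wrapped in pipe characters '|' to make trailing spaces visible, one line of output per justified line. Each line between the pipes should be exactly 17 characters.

Answer: |car   paper   old|
|blackboard       |
|dolphin   segment|
|content  soft why|
|any  wind  of  my|
|chapter microwave|
|orange big coffee|
|north            |

Derivation:
Line 1: ['car', 'paper', 'old'] (min_width=13, slack=4)
Line 2: ['blackboard'] (min_width=10, slack=7)
Line 3: ['dolphin', 'segment'] (min_width=15, slack=2)
Line 4: ['content', 'soft', 'why'] (min_width=16, slack=1)
Line 5: ['any', 'wind', 'of', 'my'] (min_width=14, slack=3)
Line 6: ['chapter', 'microwave'] (min_width=17, slack=0)
Line 7: ['orange', 'big', 'coffee'] (min_width=17, slack=0)
Line 8: ['north'] (min_width=5, slack=12)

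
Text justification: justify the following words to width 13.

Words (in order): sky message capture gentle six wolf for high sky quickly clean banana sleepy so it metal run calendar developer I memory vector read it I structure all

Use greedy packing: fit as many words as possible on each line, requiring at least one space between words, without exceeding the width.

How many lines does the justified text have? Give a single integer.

Answer: 13

Derivation:
Line 1: ['sky', 'message'] (min_width=11, slack=2)
Line 2: ['capture'] (min_width=7, slack=6)
Line 3: ['gentle', 'six'] (min_width=10, slack=3)
Line 4: ['wolf', 'for', 'high'] (min_width=13, slack=0)
Line 5: ['sky', 'quickly'] (min_width=11, slack=2)
Line 6: ['clean', 'banana'] (min_width=12, slack=1)
Line 7: ['sleepy', 'so', 'it'] (min_width=12, slack=1)
Line 8: ['metal', 'run'] (min_width=9, slack=4)
Line 9: ['calendar'] (min_width=8, slack=5)
Line 10: ['developer', 'I'] (min_width=11, slack=2)
Line 11: ['memory', 'vector'] (min_width=13, slack=0)
Line 12: ['read', 'it', 'I'] (min_width=9, slack=4)
Line 13: ['structure', 'all'] (min_width=13, slack=0)
Total lines: 13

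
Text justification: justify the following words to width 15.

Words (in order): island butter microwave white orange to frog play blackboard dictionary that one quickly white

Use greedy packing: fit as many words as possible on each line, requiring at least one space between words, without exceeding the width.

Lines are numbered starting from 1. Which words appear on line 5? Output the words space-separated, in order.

Line 1: ['island', 'butter'] (min_width=13, slack=2)
Line 2: ['microwave', 'white'] (min_width=15, slack=0)
Line 3: ['orange', 'to', 'frog'] (min_width=14, slack=1)
Line 4: ['play', 'blackboard'] (min_width=15, slack=0)
Line 5: ['dictionary', 'that'] (min_width=15, slack=0)
Line 6: ['one', 'quickly'] (min_width=11, slack=4)
Line 7: ['white'] (min_width=5, slack=10)

Answer: dictionary that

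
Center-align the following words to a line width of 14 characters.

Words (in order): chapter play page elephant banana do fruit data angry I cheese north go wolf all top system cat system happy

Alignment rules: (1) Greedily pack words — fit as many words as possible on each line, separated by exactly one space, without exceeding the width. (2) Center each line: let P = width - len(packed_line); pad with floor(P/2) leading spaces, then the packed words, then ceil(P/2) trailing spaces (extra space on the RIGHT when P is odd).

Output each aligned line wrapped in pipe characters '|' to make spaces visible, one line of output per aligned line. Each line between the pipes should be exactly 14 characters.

Line 1: ['chapter', 'play'] (min_width=12, slack=2)
Line 2: ['page', 'elephant'] (min_width=13, slack=1)
Line 3: ['banana', 'do'] (min_width=9, slack=5)
Line 4: ['fruit', 'data'] (min_width=10, slack=4)
Line 5: ['angry', 'I', 'cheese'] (min_width=14, slack=0)
Line 6: ['north', 'go', 'wolf'] (min_width=13, slack=1)
Line 7: ['all', 'top', 'system'] (min_width=14, slack=0)
Line 8: ['cat', 'system'] (min_width=10, slack=4)
Line 9: ['happy'] (min_width=5, slack=9)

Answer: | chapter play |
|page elephant |
|  banana do   |
|  fruit data  |
|angry I cheese|
|north go wolf |
|all top system|
|  cat system  |
|    happy     |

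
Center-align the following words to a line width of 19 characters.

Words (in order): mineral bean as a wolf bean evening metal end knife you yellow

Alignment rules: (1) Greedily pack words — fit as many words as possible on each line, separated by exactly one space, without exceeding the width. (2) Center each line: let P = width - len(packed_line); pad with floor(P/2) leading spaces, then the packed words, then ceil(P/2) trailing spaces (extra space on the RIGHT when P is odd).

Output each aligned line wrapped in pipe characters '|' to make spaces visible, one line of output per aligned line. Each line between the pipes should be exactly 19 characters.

Answer: | mineral bean as a |
| wolf bean evening |
|metal end knife you|
|      yellow       |

Derivation:
Line 1: ['mineral', 'bean', 'as', 'a'] (min_width=17, slack=2)
Line 2: ['wolf', 'bean', 'evening'] (min_width=17, slack=2)
Line 3: ['metal', 'end', 'knife', 'you'] (min_width=19, slack=0)
Line 4: ['yellow'] (min_width=6, slack=13)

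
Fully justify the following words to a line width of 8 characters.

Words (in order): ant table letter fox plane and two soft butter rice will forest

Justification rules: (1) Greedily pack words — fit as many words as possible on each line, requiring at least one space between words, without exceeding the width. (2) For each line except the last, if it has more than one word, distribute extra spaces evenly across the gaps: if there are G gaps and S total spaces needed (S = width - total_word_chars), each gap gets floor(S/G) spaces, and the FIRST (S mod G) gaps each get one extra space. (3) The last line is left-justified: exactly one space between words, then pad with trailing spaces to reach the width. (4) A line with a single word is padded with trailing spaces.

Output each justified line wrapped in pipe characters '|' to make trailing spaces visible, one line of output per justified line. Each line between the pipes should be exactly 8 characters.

Line 1: ['ant'] (min_width=3, slack=5)
Line 2: ['table'] (min_width=5, slack=3)
Line 3: ['letter'] (min_width=6, slack=2)
Line 4: ['fox'] (min_width=3, slack=5)
Line 5: ['plane'] (min_width=5, slack=3)
Line 6: ['and', 'two'] (min_width=7, slack=1)
Line 7: ['soft'] (min_width=4, slack=4)
Line 8: ['butter'] (min_width=6, slack=2)
Line 9: ['rice'] (min_width=4, slack=4)
Line 10: ['will'] (min_width=4, slack=4)
Line 11: ['forest'] (min_width=6, slack=2)

Answer: |ant     |
|table   |
|letter  |
|fox     |
|plane   |
|and  two|
|soft    |
|butter  |
|rice    |
|will    |
|forest  |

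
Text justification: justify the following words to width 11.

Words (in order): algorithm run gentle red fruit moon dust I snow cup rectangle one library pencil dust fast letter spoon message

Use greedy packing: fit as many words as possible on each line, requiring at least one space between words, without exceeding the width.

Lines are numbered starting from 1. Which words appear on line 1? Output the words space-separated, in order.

Line 1: ['algorithm'] (min_width=9, slack=2)
Line 2: ['run', 'gentle'] (min_width=10, slack=1)
Line 3: ['red', 'fruit'] (min_width=9, slack=2)
Line 4: ['moon', 'dust', 'I'] (min_width=11, slack=0)
Line 5: ['snow', 'cup'] (min_width=8, slack=3)
Line 6: ['rectangle'] (min_width=9, slack=2)
Line 7: ['one', 'library'] (min_width=11, slack=0)
Line 8: ['pencil', 'dust'] (min_width=11, slack=0)
Line 9: ['fast', 'letter'] (min_width=11, slack=0)
Line 10: ['spoon'] (min_width=5, slack=6)
Line 11: ['message'] (min_width=7, slack=4)

Answer: algorithm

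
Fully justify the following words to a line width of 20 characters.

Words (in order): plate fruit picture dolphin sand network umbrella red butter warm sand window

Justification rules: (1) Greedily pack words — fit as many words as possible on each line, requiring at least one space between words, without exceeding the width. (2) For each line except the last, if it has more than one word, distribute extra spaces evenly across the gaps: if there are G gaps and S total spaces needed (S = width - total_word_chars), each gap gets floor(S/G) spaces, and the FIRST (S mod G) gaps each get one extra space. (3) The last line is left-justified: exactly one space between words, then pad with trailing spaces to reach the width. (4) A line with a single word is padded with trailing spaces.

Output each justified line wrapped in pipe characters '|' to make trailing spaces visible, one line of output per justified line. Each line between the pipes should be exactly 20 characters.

Answer: |plate  fruit picture|
|dolphin sand network|
|umbrella  red butter|
|warm sand window    |

Derivation:
Line 1: ['plate', 'fruit', 'picture'] (min_width=19, slack=1)
Line 2: ['dolphin', 'sand', 'network'] (min_width=20, slack=0)
Line 3: ['umbrella', 'red', 'butter'] (min_width=19, slack=1)
Line 4: ['warm', 'sand', 'window'] (min_width=16, slack=4)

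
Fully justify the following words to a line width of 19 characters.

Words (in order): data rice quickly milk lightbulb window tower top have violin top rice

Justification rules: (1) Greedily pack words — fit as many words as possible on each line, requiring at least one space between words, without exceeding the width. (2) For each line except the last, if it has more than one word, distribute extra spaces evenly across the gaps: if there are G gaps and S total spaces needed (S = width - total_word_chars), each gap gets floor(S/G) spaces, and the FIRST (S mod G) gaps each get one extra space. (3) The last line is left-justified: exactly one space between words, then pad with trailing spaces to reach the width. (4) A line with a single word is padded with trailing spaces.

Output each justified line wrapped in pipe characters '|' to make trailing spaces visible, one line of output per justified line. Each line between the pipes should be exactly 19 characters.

Answer: |data  rice  quickly|
|milk      lightbulb|
|window   tower  top|
|have   violin   top|
|rice               |

Derivation:
Line 1: ['data', 'rice', 'quickly'] (min_width=17, slack=2)
Line 2: ['milk', 'lightbulb'] (min_width=14, slack=5)
Line 3: ['window', 'tower', 'top'] (min_width=16, slack=3)
Line 4: ['have', 'violin', 'top'] (min_width=15, slack=4)
Line 5: ['rice'] (min_width=4, slack=15)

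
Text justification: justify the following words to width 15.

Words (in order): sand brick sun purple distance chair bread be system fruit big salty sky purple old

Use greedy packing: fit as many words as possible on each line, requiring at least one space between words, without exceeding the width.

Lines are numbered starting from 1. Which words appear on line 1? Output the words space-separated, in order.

Line 1: ['sand', 'brick', 'sun'] (min_width=14, slack=1)
Line 2: ['purple', 'distance'] (min_width=15, slack=0)
Line 3: ['chair', 'bread', 'be'] (min_width=14, slack=1)
Line 4: ['system', 'fruit'] (min_width=12, slack=3)
Line 5: ['big', 'salty', 'sky'] (min_width=13, slack=2)
Line 6: ['purple', 'old'] (min_width=10, slack=5)

Answer: sand brick sun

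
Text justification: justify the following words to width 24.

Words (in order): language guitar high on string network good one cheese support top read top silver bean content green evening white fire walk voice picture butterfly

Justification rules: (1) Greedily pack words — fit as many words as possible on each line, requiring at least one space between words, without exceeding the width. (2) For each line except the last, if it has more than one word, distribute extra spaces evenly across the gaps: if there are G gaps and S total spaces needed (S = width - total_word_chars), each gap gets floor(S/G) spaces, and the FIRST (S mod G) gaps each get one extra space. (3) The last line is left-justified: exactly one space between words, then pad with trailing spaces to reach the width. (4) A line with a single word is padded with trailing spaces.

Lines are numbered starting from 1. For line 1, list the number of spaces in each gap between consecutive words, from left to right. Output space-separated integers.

Answer: 2 1 1

Derivation:
Line 1: ['language', 'guitar', 'high', 'on'] (min_width=23, slack=1)
Line 2: ['string', 'network', 'good', 'one'] (min_width=23, slack=1)
Line 3: ['cheese', 'support', 'top', 'read'] (min_width=23, slack=1)
Line 4: ['top', 'silver', 'bean', 'content'] (min_width=23, slack=1)
Line 5: ['green', 'evening', 'white', 'fire'] (min_width=24, slack=0)
Line 6: ['walk', 'voice', 'picture'] (min_width=18, slack=6)
Line 7: ['butterfly'] (min_width=9, slack=15)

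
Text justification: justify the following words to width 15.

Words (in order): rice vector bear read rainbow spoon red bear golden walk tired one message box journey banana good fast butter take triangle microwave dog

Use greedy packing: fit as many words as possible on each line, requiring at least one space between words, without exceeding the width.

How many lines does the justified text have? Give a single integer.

Line 1: ['rice', 'vector'] (min_width=11, slack=4)
Line 2: ['bear', 'read'] (min_width=9, slack=6)
Line 3: ['rainbow', 'spoon'] (min_width=13, slack=2)
Line 4: ['red', 'bear', 'golden'] (min_width=15, slack=0)
Line 5: ['walk', 'tired', 'one'] (min_width=14, slack=1)
Line 6: ['message', 'box'] (min_width=11, slack=4)
Line 7: ['journey', 'banana'] (min_width=14, slack=1)
Line 8: ['good', 'fast'] (min_width=9, slack=6)
Line 9: ['butter', 'take'] (min_width=11, slack=4)
Line 10: ['triangle'] (min_width=8, slack=7)
Line 11: ['microwave', 'dog'] (min_width=13, slack=2)
Total lines: 11

Answer: 11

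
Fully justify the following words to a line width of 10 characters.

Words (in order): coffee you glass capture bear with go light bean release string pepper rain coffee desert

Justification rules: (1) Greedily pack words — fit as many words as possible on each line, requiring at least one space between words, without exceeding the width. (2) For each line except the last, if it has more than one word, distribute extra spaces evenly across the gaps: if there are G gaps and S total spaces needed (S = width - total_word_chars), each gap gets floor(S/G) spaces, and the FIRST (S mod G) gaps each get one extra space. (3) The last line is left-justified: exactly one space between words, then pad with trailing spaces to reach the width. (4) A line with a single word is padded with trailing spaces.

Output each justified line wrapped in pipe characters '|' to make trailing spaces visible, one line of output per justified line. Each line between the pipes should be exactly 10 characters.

Line 1: ['coffee', 'you'] (min_width=10, slack=0)
Line 2: ['glass'] (min_width=5, slack=5)
Line 3: ['capture'] (min_width=7, slack=3)
Line 4: ['bear', 'with'] (min_width=9, slack=1)
Line 5: ['go', 'light'] (min_width=8, slack=2)
Line 6: ['bean'] (min_width=4, slack=6)
Line 7: ['release'] (min_width=7, slack=3)
Line 8: ['string'] (min_width=6, slack=4)
Line 9: ['pepper'] (min_width=6, slack=4)
Line 10: ['rain'] (min_width=4, slack=6)
Line 11: ['coffee'] (min_width=6, slack=4)
Line 12: ['desert'] (min_width=6, slack=4)

Answer: |coffee you|
|glass     |
|capture   |
|bear  with|
|go   light|
|bean      |
|release   |
|string    |
|pepper    |
|rain      |
|coffee    |
|desert    |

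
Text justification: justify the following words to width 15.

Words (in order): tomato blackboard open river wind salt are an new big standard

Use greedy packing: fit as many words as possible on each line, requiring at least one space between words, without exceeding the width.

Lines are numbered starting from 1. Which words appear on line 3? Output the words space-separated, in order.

Line 1: ['tomato'] (min_width=6, slack=9)
Line 2: ['blackboard', 'open'] (min_width=15, slack=0)
Line 3: ['river', 'wind', 'salt'] (min_width=15, slack=0)
Line 4: ['are', 'an', 'new', 'big'] (min_width=14, slack=1)
Line 5: ['standard'] (min_width=8, slack=7)

Answer: river wind salt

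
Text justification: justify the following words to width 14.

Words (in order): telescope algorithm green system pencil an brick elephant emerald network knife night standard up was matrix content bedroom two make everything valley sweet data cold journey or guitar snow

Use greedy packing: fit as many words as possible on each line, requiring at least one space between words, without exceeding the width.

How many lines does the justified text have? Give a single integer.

Line 1: ['telescope'] (min_width=9, slack=5)
Line 2: ['algorithm'] (min_width=9, slack=5)
Line 3: ['green', 'system'] (min_width=12, slack=2)
Line 4: ['pencil', 'an'] (min_width=9, slack=5)
Line 5: ['brick', 'elephant'] (min_width=14, slack=0)
Line 6: ['emerald'] (min_width=7, slack=7)
Line 7: ['network', 'knife'] (min_width=13, slack=1)
Line 8: ['night', 'standard'] (min_width=14, slack=0)
Line 9: ['up', 'was', 'matrix'] (min_width=13, slack=1)
Line 10: ['content'] (min_width=7, slack=7)
Line 11: ['bedroom', 'two'] (min_width=11, slack=3)
Line 12: ['make'] (min_width=4, slack=10)
Line 13: ['everything'] (min_width=10, slack=4)
Line 14: ['valley', 'sweet'] (min_width=12, slack=2)
Line 15: ['data', 'cold'] (min_width=9, slack=5)
Line 16: ['journey', 'or'] (min_width=10, slack=4)
Line 17: ['guitar', 'snow'] (min_width=11, slack=3)
Total lines: 17

Answer: 17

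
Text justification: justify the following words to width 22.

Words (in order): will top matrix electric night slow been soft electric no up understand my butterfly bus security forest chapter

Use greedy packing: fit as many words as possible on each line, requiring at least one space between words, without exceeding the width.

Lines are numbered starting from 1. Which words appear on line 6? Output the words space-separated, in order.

Answer: forest chapter

Derivation:
Line 1: ['will', 'top', 'matrix'] (min_width=15, slack=7)
Line 2: ['electric', 'night', 'slow'] (min_width=19, slack=3)
Line 3: ['been', 'soft', 'electric', 'no'] (min_width=21, slack=1)
Line 4: ['up', 'understand', 'my'] (min_width=16, slack=6)
Line 5: ['butterfly', 'bus', 'security'] (min_width=22, slack=0)
Line 6: ['forest', 'chapter'] (min_width=14, slack=8)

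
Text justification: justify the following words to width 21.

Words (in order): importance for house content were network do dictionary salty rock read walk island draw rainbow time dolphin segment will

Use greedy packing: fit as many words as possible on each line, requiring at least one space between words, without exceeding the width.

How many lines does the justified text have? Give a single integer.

Answer: 6

Derivation:
Line 1: ['importance', 'for', 'house'] (min_width=20, slack=1)
Line 2: ['content', 'were', 'network'] (min_width=20, slack=1)
Line 3: ['do', 'dictionary', 'salty'] (min_width=19, slack=2)
Line 4: ['rock', 'read', 'walk', 'island'] (min_width=21, slack=0)
Line 5: ['draw', 'rainbow', 'time'] (min_width=17, slack=4)
Line 6: ['dolphin', 'segment', 'will'] (min_width=20, slack=1)
Total lines: 6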